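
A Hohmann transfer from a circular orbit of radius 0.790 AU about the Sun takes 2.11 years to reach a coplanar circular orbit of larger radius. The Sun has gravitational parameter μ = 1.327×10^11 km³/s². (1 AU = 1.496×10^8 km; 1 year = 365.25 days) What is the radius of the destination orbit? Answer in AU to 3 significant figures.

r₂ = 4.43 AU

In km: r₁ = 0.790 × 1.496×10^8 = 1.18184×10^8 km.
Transfer time t = 2.11 years × 365.25 × 86400 s = 6.6586536×10^7 s, and t = π√(a_t³/μ).
So a_t = (μ t²/π²)^(1/3) = (1.327×10^11 × (6.6586536×10^7)² / π²)^(1/3) = 3.9064×10^8 km.
Since a_t = (r₁ + r₂)/2, r₂ = 2a_t − r₁ = 2×3.9064×10^8 − 1.18184×10^8 = 6.63096×10^8 km.
In AU: r₂ = 6.63096×10^8 / 1.496×10^8 = 4.43 AU.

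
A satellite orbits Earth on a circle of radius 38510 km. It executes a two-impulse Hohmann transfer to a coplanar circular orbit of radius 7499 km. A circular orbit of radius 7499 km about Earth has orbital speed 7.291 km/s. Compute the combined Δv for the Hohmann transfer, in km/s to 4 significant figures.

Δv = 3.523 km/s

From the circular-orbit relation v² = μ/r at r = 7499 km: μ = v²r = (7.291)² × 7499 = 3.98637×10^5 km³/s².
Transfer-ellipse semi-major axis a_t = (r₁ + r₂)/2 = (38510 + 7499)/2 = 23004.5 km.
At r₁ the circular-orbit speed is v₁ = √(μ/r₁) = 3.21738 km/s.
On the transfer ellipse at r₁, v² = μ(2/r − 1/a) gives v_a = √[μ(2/r₁ − 1/a_t)] = 1.83695 km/s.
First burn Δv₁ = |v_a − v₁| = 1.3804 km/s.
Circular speed at r₂: v₂ = √(μ/r₂) = 7.2910 km/s.
Transfer-orbit speed at r₂: v_p = √[μ(2/r₂ − 1/a_t)] = 9.4334 km/s.
Second burn Δv₂ = |v₂ − v_p| = 2.1424 km/s.
Total Δv = Δv₁ + Δv₂ = 3.523 km/s.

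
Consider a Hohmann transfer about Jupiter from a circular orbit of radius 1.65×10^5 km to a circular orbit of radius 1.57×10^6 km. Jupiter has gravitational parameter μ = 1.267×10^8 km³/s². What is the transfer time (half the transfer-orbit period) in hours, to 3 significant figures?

t = 62.6 hours

Semi-major axis of the transfer orbit: a_t = (1.650×10^5 + 1.570×10^6)/2 = 8.675×10^5 km.
By Kepler's third law the transfer-orbit period is T = 2π√(a_t³/μ), so t = T/2 = 2.255×10^5 s.
Converting: 2.255×10^5 s ÷ 3600 s/hour = 62.6 hours.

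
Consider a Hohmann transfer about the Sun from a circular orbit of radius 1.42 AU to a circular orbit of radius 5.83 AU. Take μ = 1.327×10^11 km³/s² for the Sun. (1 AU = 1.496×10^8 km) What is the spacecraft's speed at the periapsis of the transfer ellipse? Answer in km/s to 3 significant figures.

In km: r₁ = 1.42 × 1.496×10^8 = 2.12432×10^8 km; r₂ = 5.83 × 1.496×10^8 = 8.72168×10^8 km.
Transfer-ellipse semi-major axis a_t = (r₁ + r₂)/2 = (2.12432×10^8 + 8.72168×10^8)/2 = 5.423×10^8 km.
The periapsis of the transfer ellipse is at r = 2.12432×10^8 km.
Vis-viva: v = √[μ(2/r − 1/a_t)] = √[1.327×10^11 × (2/2.12432×10^8 − 1/5.423×10^8)] = 31.70 km/s.

v = 31.7 km/s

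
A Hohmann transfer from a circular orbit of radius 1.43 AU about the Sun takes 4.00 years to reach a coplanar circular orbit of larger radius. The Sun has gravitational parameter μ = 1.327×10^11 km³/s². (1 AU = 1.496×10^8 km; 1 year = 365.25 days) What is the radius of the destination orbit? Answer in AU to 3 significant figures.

r₂ = 6.57 AU

In km: r₁ = 1.43 × 1.496×10^8 = 2.13928×10^8 km.
Transfer time t = 4.00 years × 365.25 × 86400 s = 1.262304×10^8 s, and t = π√(a_t³/μ).
So a_t = (μ t²/π²)^(1/3) = (1.327×10^11 × (1.262304×10^8)² / π²)^(1/3) = 5.9837×10^8 km.
Since a_t = (r₁ + r₂)/2, r₂ = 2a_t − r₁ = 2×5.9837×10^8 − 2.13928×10^8 = 9.82812×10^8 km.
In AU: r₂ = 9.82812×10^8 / 1.496×10^8 = 6.57 AU.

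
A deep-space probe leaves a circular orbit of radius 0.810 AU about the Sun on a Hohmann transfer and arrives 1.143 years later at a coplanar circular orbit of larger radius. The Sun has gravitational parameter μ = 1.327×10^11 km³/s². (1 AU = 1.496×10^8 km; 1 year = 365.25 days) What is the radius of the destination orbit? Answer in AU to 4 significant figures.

In km: r₁ = 0.810 × 1.496×10^8 = 1.21176×10^8 km.
Transfer time t = 1.143 years × 365.25 × 86400 s = 3.60703368×10^7 s, and t = π√(a_t³/μ).
So a_t = (μ t²/π²)^(1/3) = (1.327×10^11 × (3.60703368×10^7)² / π²)^(1/3) = 2.5959×10^8 km.
Since a_t = (r₁ + r₂)/2, r₂ = 2a_t − r₁ = 2×2.5959×10^8 − 1.21176×10^8 = 3.98004×10^8 km.
In AU: r₂ = 3.98004×10^8 / 1.496×10^8 = 2.660 AU.

r₂ = 2.660 AU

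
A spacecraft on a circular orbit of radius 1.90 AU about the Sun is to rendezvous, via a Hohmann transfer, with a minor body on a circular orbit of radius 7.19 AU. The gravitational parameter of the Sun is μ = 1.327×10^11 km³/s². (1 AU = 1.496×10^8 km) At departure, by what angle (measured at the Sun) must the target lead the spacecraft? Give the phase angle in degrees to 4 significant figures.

φ = 89.54°

In km: r₁ = 1.90 × 1.496×10^8 = 2.8424×10^8 km; r₂ = 7.19 × 1.496×10^8 = 1.075624×10^9 km.
Transfer-ellipse semi-major axis a_t = (r₁ + r₂)/2 = (2.8424×10^8 + 1.075624×10^9)/2 = 6.79932×10^8 km.
Transfer time t = π√(a_t³/μ) = 1.52902×10^8 s.
Target angular speed ω₂ = √(μ/r₂³) = 1.03263×10^-8 rad/s.
Angle swept by the target during transfer: ω₂·t = 1.5789 rad = 90.46°.
The spacecraft traverses 180° on the transfer ellipse, so the target must lead by 180° − 90.46° = 89.54°.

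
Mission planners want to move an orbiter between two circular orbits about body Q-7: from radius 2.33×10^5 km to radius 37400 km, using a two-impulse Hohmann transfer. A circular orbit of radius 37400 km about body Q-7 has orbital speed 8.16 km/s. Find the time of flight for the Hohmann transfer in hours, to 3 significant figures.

From the circular-orbit relation v² = μ/r at r = 37400 km: μ = v²r = (8.16)² × 37400 = 2.49030×10^6 km³/s².
The Hohmann ellipse has a_t = (r₁ + r₂)/2 = 1.352×10^5 km.
Half the transfer-orbit period gives t = π√(a_t³/μ) = 98970 s.
Converting: 98970 s ÷ 3600 s/hour = 27.5 hours.

t = 27.5 hours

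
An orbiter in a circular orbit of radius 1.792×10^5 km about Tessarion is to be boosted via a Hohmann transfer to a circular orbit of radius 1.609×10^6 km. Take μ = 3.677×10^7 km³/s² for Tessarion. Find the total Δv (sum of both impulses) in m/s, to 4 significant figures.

The Hohmann ellipse has a_t = (r₁ + r₂)/2 = 8.941×10^5 km.
Circular speed at r₁: v₁ = √(μ/r₁) = √(3.677×10^7/1.792×10^5) = 14.324 km/s.
Transfer-orbit speed at r₁ (vis-viva equation): v_p = √[μ(2/r₁ − 1/a_t)] = 19.216 km/s.
First burn Δv₁ = |v_p − v₁| = 4.892 km/s.
At r₂, v₂ = √(μ/r₂) = 4.780 km/s.
Transfer-orbit speed at r₂: v_a = √[μ(2/r₂ − 1/a_t)] = 2.140 km/s.
Second burn Δv₂ = |v₂ − v_a| = 2.640 km/s.
Δv = Δv₁ + Δv₂ = 4.892 + 2.640 = 7.532 km/s.

Δv = 7532 m/s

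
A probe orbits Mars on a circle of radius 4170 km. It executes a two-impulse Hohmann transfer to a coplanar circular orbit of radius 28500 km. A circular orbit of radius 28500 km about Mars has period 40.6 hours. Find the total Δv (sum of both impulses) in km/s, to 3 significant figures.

From Kepler's third law T² = 4π²r³/μ at r = 28500 km, T = 40.6 hours = 40.6 × 3600 s = 1.4616×10^5 s: μ = 4π²r³/T² = 42779.7 km³/s².
Transfer-ellipse semi-major axis a_t = (r₁ + r₂)/2 = (4170 + 28500)/2 = 16335 km.
At r₁ the circular-orbit speed is v₁ = √(μ/r₁) = 3.203 km/s.
On the transfer ellipse at r₁, vis-viva gives v_p = √[μ(2/r₁ − 1/a_t)] = 4.231 km/s.
First burn Δv₁ = |v_p − v₁| = 1.028 km/s.
Circular speed at r₂: v₂ = √(μ/r₂) = 1.2251695 km/s.
Transfer-orbit speed at r₂: v_a = √[μ(2/r₂ − 1/a_t)] = 0.61901996 km/s.
Second burn Δv₂ = |v₂ − v_a| = 0.6061 km/s.
Δv = Δv₁ + Δv₂ = 1.028 + 0.6061 = 1.634 km/s.

Δv = 1.63 km/s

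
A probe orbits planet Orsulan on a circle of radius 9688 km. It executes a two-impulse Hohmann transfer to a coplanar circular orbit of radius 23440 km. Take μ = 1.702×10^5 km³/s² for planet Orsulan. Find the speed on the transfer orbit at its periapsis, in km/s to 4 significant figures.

Transfer-ellipse semi-major axis a_t = (r₁ + r₂)/2 = (9688 + 23440)/2 = 16564 km.
At periapsis, r = 9688 km.
Vis-viva: v = √[μ(2/r − 1/a_t)] = √[1.702×10^5 × (2/9688 − 1/16564)] = 4.986 km/s.

v = 4.986 km/s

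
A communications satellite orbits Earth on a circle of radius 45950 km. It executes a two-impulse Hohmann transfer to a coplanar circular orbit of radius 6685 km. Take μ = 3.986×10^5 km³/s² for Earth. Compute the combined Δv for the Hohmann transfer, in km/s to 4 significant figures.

The Hohmann ellipse has a_t = (r₁ + r₂)/2 = 26317.5 km.
At r₁ the circular-orbit speed is v₁ = √(μ/r₁) = 2.945 km/s.
On the transfer ellipse at r₁, vis-viva gives v_a = √[μ(2/r₁ − 1/a_t)] = 1.484 km/s.
First burn Δv₁ = |v_a − v₁| = 1.461 km/s.
At r₂, v₂ = √(μ/r₂) = 7.7218 km/s.
Transfer-orbit speed at r₂: v_p = √[μ(2/r₂ − 1/a_t)] = 10.203 km/s.
Second burn Δv₂ = |v₂ − v_p| = 2.481 km/s.
Total Δv = Δv₁ + Δv₂ = 3.942 km/s.

Δv = 3.942 km/s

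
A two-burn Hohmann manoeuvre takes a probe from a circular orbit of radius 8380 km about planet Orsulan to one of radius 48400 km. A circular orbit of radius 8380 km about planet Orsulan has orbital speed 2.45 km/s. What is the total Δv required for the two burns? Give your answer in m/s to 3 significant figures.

Δv = 1210 m/s

From the circular-orbit relation v² = μ/r at r = 8380 km: μ = v²r = (2.45)² × 8380 = 50301.0 km³/s².
Semi-major axis of the transfer orbit: a_t = (8380 + 48400)/2 = 28390 km.
At r₁ the circular-orbit speed is v₁ = √(μ/r₁) = 2.45000 km/s.
On the transfer ellipse at r₁, v² = μ(2/r − 1/a) gives v_p = √[μ(2/r₁ − 1/a_t)] = 3.19894 km/s.
First burn Δv₁ = |v_p − v₁| = 0.74894 km/s.
Circular speed at r₂: v₂ = √(μ/r₂) = 1.01945 km/s.
Transfer-orbit speed at r₂: v_a = √[μ(2/r₂ − 1/a_t)] = 0.553866 km/s.
Second burn Δv₂ = |v₂ − v_a| = 0.46558 km/s.
Total Δv = Δv₁ + Δv₂ = 1.215 km/s.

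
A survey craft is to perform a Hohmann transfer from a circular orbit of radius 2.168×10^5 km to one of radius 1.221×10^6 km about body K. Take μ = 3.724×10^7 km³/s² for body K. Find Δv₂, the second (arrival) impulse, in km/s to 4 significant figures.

Δv₂ = 2.490 km/s

The Hohmann ellipse has a_t = (r₁ + r₂)/2 = 7.189×10^5 km.
On the circular orbit at r = 1.221×10^6 km, v_c = √(μ/r) = 5.523 km/s.
Transfer-orbit speed at the same r (vis-viva, a = a_t): v_t = √[μ(2/r − 1/a_t)] = 3.033 km/s.
Δv₂ = |v_t − v_c| = |3.033 − 5.523| = 2.490 km/s.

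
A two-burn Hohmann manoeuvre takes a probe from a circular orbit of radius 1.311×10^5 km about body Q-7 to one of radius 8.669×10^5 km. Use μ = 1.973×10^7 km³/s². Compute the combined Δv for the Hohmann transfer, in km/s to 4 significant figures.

Δv = 6.227 km/s

The Hohmann ellipse has a_t = (r₁ + r₂)/2 = 4.990×10^5 km.
At r₁ the circular-orbit speed is v₁ = √(μ/r₁) = 12.2677 km/s.
On the transfer ellipse at r₁, vis-viva equation gives v_p = √[μ(2/r₁ − 1/a_t)] = 16.1695 km/s.
First burn Δv₁ = |v_p − v₁| = 3.902 km/s.
Circular speed at r₂: v₂ = √(μ/r₂) = 4.7707 km/s.
Transfer-orbit speed at r₂: v_a = √[μ(2/r₂ − 1/a_t)] = 2.4453 km/s.
Second burn Δv₂ = |v₂ − v_a| = 2.325 km/s.
Total Δv = Δv₁ + Δv₂ = 6.227 km/s.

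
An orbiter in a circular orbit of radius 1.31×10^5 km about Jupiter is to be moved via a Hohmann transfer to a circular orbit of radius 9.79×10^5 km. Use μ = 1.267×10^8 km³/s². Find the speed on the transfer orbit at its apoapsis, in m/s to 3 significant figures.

v = 5530 m/s

Semi-major axis of the transfer orbit: a_t = (1.310×10^5 + 9.790×10^5)/2 = 5.550×10^5 km.
At apoapsis, r = 9.790×10^5 km.
Vis-viva: v = √[μ(2/r − 1/a_t)] = √[1.267×10^8 × (2/9.790×10^5 − 1/5.550×10^5)] = 5.527 km/s.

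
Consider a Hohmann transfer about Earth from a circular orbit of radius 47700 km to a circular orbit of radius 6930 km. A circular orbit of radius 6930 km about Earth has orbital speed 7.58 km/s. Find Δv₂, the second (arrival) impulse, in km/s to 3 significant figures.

From the circular-orbit relation v² = μ/r at r = 6930 km: μ = v²r = (7.58)² × 6930 = 3.98173×10^5 km³/s².
Semi-major axis of the transfer orbit: a_t = (47700 + 6930)/2 = 27315 km.
Circular speed at r = 6930 km: v_c = √(μ/r) = 7.5800 km/s.
Vis-viva on the transfer ellipse at r = 6930 km gives v_t = √[μ(2/r − 1/a_t)] = 10.017 km/s.
Δv₂ = |v_t − v_c| = |10.017 − 7.5800| = 2.437 km/s.

Δv₂ = 2.44 km/s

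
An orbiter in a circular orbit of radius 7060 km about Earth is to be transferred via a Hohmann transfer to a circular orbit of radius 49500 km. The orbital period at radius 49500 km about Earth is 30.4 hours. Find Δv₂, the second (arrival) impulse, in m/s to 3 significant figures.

From Kepler's third law T² = 4π²r³/μ at r = 49500 km, T = 30.4 hours = 30.4 × 3600 s = 1.0944×10^5 s: μ = 4π²r³/T² = 3.99782×10^5 km³/s².
Semi-major axis of the transfer orbit: a_t = (7060 + 49500)/2 = 28280 km.
Circular speed at r = 49500 km: v_c = √(μ/r) = 2.842 km/s.
Transfer-orbit speed at the same r (vis-viva, a = a_t): v_t = √[μ(2/r − 1/a_t)] = 1.420 km/s.
Δv₂ = |v_t − v_c| = |1.420 − 2.842| = 1.422 km/s.

Δv₂ = 1420 m/s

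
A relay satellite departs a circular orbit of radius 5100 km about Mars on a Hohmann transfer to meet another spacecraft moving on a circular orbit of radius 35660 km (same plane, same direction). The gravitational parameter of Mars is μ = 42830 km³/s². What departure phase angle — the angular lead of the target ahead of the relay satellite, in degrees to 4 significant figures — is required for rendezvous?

The Hohmann ellipse has a_t = (r₁ + r₂)/2 = 20380 km.
Transfer time t = π√(a_t³/μ) = 44170 s.
Target angular speed ω₂ = √(μ/r₂³) = 3.073×10^-5 rad/s.
Angle swept by the target during transfer: ω₂·t = 1.3573 rad = 77.77°.
The relay satellite traverses 180° on the transfer ellipse, so the target must lead by 180° − 77.77° = 102.2°.

φ = 102.2°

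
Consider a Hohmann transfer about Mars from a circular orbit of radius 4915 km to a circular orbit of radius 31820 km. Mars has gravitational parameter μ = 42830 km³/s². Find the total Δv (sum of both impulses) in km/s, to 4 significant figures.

Δv = 1.493 km/s

The Hohmann ellipse has a_t = (r₁ + r₂)/2 = 18367.5 km.
Circular speed at r₁: v₁ = √(μ/r₁) = √(42830/4915) = 2.9520 km/s.
Transfer-orbit speed at r₁ (vis-viva equation): v_p = √[μ(2/r₁ − 1/a_t)] = 3.8854 km/s.
First burn Δv₁ = |v_p − v₁| = 0.9334 km/s.
At r₂, v₂ = √(μ/r₂) = 1.16018 km/s.
Transfer-orbit speed at r₂: v_a = √[μ(2/r₂ − 1/a_t)] = 0.600151 km/s.
Second burn Δv₂ = |v₂ − v_a| = 0.5600 km/s.
Δv = Δv₁ + Δv₂ = 0.9334 + 0.5600 = 1.493 km/s.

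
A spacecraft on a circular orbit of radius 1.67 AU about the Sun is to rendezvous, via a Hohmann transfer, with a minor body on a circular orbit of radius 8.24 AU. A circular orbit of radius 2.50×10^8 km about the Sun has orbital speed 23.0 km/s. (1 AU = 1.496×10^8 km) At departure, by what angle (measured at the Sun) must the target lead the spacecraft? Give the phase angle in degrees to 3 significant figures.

From the circular-orbit relation v² = μ/r at r = 2.50×10^8 km: μ = v²r = (23.0)² × 2.50×10^8 = 1.32250×10^11 km³/s².
In km: r₁ = 1.67 × 1.496×10^8 = 2.49832×10^8 km; r₂ = 8.24 × 1.496×10^8 = 1.232704×10^9 km.
Semi-major axis of the transfer orbit: a_t = (2.49832×10^8 + 1.232704×10^9)/2 = 7.41268×10^8 km.
The half-period of the transfer ellipse is t = π√(a_t³/μ) = 1.743×10^8 s.
Target angular speed ω₂ = √(μ/r₂³) = 8.403×10^-9 rad/s.
Angle swept by the target during transfer: ω₂·t = 1.465 rad = 83.94°.
Arrival is 180° from departure on the ellipse, so φ = 180° − 83.94° = 96.1°.

φ = 96.1°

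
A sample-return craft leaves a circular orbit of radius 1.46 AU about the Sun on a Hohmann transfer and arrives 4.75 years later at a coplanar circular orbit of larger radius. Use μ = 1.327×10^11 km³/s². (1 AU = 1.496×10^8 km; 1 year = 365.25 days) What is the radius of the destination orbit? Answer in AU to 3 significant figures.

In km: r₁ = 1.46 × 1.496×10^8 = 2.18416×10^8 km.
Transfer time t = 4.75 years × 365.25 × 86400 s = 1.498986×10^8 s, and t = π√(a_t³/μ).
So a_t = (μ t²/π²)^(1/3) = (1.327×10^11 × (1.498986×10^8)² / π²)^(1/3) = 6.7100×10^8 km.
Since a_t = (r₁ + r₂)/2, r₂ = 2a_t − r₁ = 2×6.7100×10^8 − 2.18416×10^8 = 1.123584×10^9 km.
In AU: r₂ = 1.123584×10^9 / 1.496×10^8 = 7.51 AU.

r₂ = 7.51 AU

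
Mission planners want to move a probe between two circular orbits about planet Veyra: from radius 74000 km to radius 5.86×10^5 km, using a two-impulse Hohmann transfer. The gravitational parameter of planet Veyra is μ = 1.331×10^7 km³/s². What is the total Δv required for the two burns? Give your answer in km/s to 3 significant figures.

Δv = 6.97 km/s

Transfer-ellipse semi-major axis a_t = (r₁ + r₂)/2 = (74000 + 5.860×10^5)/2 = 3.300×10^5 km.
Circular speed at r₁: v₁ = √(μ/r₁) = √(1.331×10^7/74000) = 13.41 km/s.
On the transfer ellipse at r₁, vis-viva equation gives v_p = √[μ(2/r₁ − 1/a_t)] = 17.87 km/s.
First burn Δv₁ = |v_p − v₁| = 4.460 km/s.
Circular speed at r₂: v₂ = √(μ/r₂) = 4.766 km/s.
Transfer-orbit speed at r₂: v_a = √[μ(2/r₂ − 1/a_t)] = 2.257 km/s.
Second burn Δv₂ = |v₂ − v_a| = 2.509 km/s.
Δv = Δv₁ + Δv₂ = 4.460 + 2.509 = 6.969 km/s.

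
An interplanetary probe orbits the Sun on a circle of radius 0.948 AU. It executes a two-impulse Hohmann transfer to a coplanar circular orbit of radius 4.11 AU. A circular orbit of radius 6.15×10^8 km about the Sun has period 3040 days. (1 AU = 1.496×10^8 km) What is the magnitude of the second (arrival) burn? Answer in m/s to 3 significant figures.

From Kepler's third law T² = 4π²r³/μ at r = 6.15×10^8 km, T = 3040 days = 3040 × 86400 s = 2.62656×10^8 s: μ = 4π²r³/T² = 1.33110×10^11 km³/s².
In km: r₁ = 0.948 × 1.496×10^8 = 1.418208×10^8 km; r₂ = 4.11 × 1.496×10^8 = 6.14856×10^8 km.
Transfer-ellipse semi-major axis a_t = (r₁ + r₂)/2 = (1.418208×10^8 + 6.14856×10^8)/2 = 3.783384×10^8 km.
On the circular orbit at r = 6.14856×10^8 km, v_c = √(μ/r) = 14.7136 km/s.
Transfer-orbit speed at the same r (vis-viva, a = a_t): v_t = √[μ(2/r − 1/a_t)] = 9.00841 km/s.
Δv₂ = |v_t − v_c| = |9.00841 − 14.7136| = 5.705 km/s.

Δv₂ = 5710 m/s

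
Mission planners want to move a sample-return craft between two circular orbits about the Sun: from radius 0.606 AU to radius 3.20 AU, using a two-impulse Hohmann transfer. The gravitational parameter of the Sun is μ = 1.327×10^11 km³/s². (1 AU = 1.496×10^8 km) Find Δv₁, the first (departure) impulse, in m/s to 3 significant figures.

In km: r₁ = 0.606 × 1.496×10^8 = 9.06576×10^7 km; r₂ = 3.20 × 1.496×10^8 = 4.7872×10^8 km.
Semi-major axis of the transfer orbit: a_t = (9.06576×10^7 + 4.7872×10^8)/2 = 2.846888×10^8 km.
On the circular orbit at r = 9.06576×10^7 km, v_c = √(μ/r) = 38.26 km/s.
Vis-viva on the transfer ellipse at r = 9.06576×10^7 km gives v_t = √[μ(2/r − 1/a_t)] = 49.61 km/s.
Δv₁ = |v_t − v_c| = |49.61 − 38.26| = 11.35 km/s.

Δv₁ = 11400 m/s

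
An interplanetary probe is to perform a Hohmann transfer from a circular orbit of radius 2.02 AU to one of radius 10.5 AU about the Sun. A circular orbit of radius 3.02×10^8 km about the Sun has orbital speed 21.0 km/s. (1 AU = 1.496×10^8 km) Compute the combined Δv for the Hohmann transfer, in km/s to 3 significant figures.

Δv = 10.2 km/s

From the circular-orbit relation v² = μ/r at r = 3.02×10^8 km: μ = v²r = (21.0)² × 3.02×10^8 = 1.33182×10^11 km³/s².
In km: r₁ = 2.02 × 1.496×10^8 = 3.02192×10^8 km; r₂ = 10.5 × 1.496×10^8 = 1.5708×10^9 km.
Transfer-ellipse semi-major axis a_t = (r₁ + r₂)/2 = (3.02192×10^8 + 1.5708×10^9)/2 = 9.36496×10^8 km.
Circular speed at r₁: v₁ = √(μ/r₁) = √(1.33182×10^11/3.02192×10^8) = 20.9933 km/s.
On the transfer ellipse at r₁, vis-viva equation gives v_p = √[μ(2/r₁ − 1/a_t)] = 27.1887 km/s.
First burn Δv₁ = |v_p − v₁| = 6.195 km/s.
At r₂, v₂ = √(μ/r₂) = 9.208 km/s.
Transfer-orbit speed at r₂: v_a = √[μ(2/r₂ − 1/a_t)] = 5.231 km/s.
Second burn Δv₂ = |v₂ − v_a| = 3.977 km/s.
Total Δv = Δv₁ + Δv₂ = 10.17 km/s.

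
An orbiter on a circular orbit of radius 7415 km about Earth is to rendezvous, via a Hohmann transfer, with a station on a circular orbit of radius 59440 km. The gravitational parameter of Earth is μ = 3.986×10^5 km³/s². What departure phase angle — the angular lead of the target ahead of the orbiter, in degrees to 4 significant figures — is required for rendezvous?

Semi-major axis of the transfer orbit: a_t = (7415 + 59440)/2 = 33427.5 km.
Transfer time t = π√(a_t³/μ) = 30411 s.
The target's mean motion on its circular orbit is ω₂ = √(μ/r₂³) = 4.3566×10^-5 rad/s.
Angle swept by the target during transfer: ω₂·t = 1.3249 rad = 75.91°.
Arrival is 180° from departure on the ellipse, so φ = 180° − 75.91° = 104.1°.

φ = 104.1°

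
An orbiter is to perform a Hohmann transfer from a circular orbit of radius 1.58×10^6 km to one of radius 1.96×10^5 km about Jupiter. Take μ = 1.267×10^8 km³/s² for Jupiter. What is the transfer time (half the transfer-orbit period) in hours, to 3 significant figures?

Semi-major axis of the transfer orbit: a_t = (1.580×10^6 + 1.960×10^5)/2 = 8.880×10^5 km.
By Kepler's third law the transfer-orbit period is T = 2π√(a_t³/μ), so t = T/2 = 2.336×10^5 s.
Converting: 2.336×10^5 s ÷ 3600 s/hour = 64.9 hours.

t = 64.9 hours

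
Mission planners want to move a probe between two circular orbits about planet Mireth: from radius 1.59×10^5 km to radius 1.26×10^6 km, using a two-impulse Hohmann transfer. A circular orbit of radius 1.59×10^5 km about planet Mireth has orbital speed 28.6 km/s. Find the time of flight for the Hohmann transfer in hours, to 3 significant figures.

t = 45.7 hours

From the circular-orbit relation v² = μ/r at r = 1.59×10^5 km: μ = v²r = (28.6)² × 1.59×10^5 = 1.30056×10^8 km³/s².
Transfer-ellipse semi-major axis a_t = (r₁ + r₂)/2 = (1.590×10^5 + 1.260×10^6)/2 = 7.095×10^5 km.
Half the transfer-orbit period gives t = π√(a_t³/μ) = 1.646×10^5 s.
Converting: 1.646×10^5 s ÷ 3600 s/hour = 45.7 hours.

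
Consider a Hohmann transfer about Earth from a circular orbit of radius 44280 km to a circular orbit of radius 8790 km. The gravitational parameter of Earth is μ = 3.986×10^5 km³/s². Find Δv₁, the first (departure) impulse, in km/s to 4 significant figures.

Δv₁ = 1.273 km/s

Semi-major axis of the transfer orbit: a_t = (44280 + 8790)/2 = 26535 km.
On the circular orbit at r = 44280 km, v_c = √(μ/r) = 3.000 km/s.
Vis-viva on the transfer ellipse at r = 44280 km gives v_t = √[μ(2/r − 1/a_t)] = 1.727 km/s.
Δv₁ = |v_t − v_c| = |1.727 − 3.000| = 1.273 km/s.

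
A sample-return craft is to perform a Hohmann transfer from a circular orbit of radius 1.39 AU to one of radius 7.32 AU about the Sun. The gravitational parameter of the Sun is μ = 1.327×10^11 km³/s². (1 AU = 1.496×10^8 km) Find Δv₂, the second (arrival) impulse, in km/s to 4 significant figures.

In km: r₁ = 1.39 × 1.496×10^8 = 2.07944×10^8 km; r₂ = 7.32 × 1.496×10^8 = 1.095072×10^9 km.
The Hohmann ellipse has a_t = (r₁ + r₂)/2 = 6.51508×10^8 km.
On the circular orbit at r = 1.095072×10^9 km, v_c = √(μ/r) = 11.008 km/s.
Transfer-orbit speed at the same r (vis-viva, a = a_t): v_t = √[μ(2/r − 1/a_t)] = 6.2191 km/s.
Δv₂ = |v_t − v_c| = |6.2191 − 11.008| = 4.789 km/s.

Δv₂ = 4.789 km/s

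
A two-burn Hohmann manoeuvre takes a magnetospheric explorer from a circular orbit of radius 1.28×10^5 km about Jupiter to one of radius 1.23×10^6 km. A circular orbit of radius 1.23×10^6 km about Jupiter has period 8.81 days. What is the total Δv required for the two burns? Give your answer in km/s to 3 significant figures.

Δv = 16.6 km/s

From Kepler's third law T² = 4π²r³/μ at r = 1.23×10^6 km, T = 8.81 days = 8.81 × 86400 s = 7.61184×10^5 s: μ = 4π²r³/T² = 1.26793×10^8 km³/s².
Transfer-ellipse semi-major axis a_t = (r₁ + r₂)/2 = (1.280×10^5 + 1.230×10^6)/2 = 6.790×10^5 km.
Circular speed at r₁: v₁ = √(μ/r₁) = √(1.26793×10^8/1.280×10^5) = 31.473 km/s.
On the transfer ellipse at r₁, vis-viva equation gives v_p = √[μ(2/r₁ − 1/a_t)] = 42.360 km/s.
First burn Δv₁ = |v_p − v₁| = 10.887 km/s.
Circular speed at r₂: v₂ = √(μ/r₂) = 10.153 km/s.
Transfer-orbit speed at r₂: v_a = √[μ(2/r₂ − 1/a_t)] = 4.4082 km/s.
Second burn Δv₂ = |v₂ − v_a| = 5.7448 km/s.
Total Δv = Δv₁ + Δv₂ = 16.63 km/s.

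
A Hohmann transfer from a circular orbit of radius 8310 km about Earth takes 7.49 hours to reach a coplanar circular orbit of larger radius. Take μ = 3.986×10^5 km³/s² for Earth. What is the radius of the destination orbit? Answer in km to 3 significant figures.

r₂ = 53400 km

Transfer time t = 7.49 hours = 26964 s, and t = π√(a_t³/μ).
So a_t = (μ t²/π²)^(1/3) = (3.986×10^5 × (26964)² / π²)^(1/3) = 30851 km.
Since a_t = (r₁ + r₂)/2, r₂ = 2a_t − r₁ = 2×30851 − 8310 = 53392 km.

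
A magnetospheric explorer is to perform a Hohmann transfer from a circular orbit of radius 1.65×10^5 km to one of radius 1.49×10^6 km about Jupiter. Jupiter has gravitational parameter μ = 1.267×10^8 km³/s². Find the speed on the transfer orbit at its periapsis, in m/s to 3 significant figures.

v = 37200 m/s

The Hohmann ellipse has a_t = (r₁ + r₂)/2 = 8.275×10^5 km.
At periapsis, r = 1.650×10^5 km.
From the vis-viva equation, v = √[μ(2/r − 1/a_t)] = 37.18 km/s.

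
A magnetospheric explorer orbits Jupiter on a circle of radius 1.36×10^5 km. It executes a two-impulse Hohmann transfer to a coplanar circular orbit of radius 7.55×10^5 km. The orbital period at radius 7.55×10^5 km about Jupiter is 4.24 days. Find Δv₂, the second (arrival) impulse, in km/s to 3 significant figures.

From Kepler's third law T² = 4π²r³/μ at r = 7.55×10^5 km, T = 4.24 days = 4.24 × 86400 s = 3.66336×10^5 s: μ = 4π²r³/T² = 1.26602×10^8 km³/s².
Semi-major axis of the transfer orbit: a_t = (1.360×10^5 + 7.550×10^5)/2 = 4.455×10^5 km.
Circular speed at r = 7.550×10^5 km: v_c = √(μ/r) = 12.95 km/s.
Transfer-orbit speed at the same r (vis-viva, a = a_t): v_t = √[μ(2/r − 1/a_t)] = 7.155 km/s.
Δv₂ = |v_t − v_c| = |7.155 − 12.95| = 5.795 km/s.

Δv₂ = 5.79 km/s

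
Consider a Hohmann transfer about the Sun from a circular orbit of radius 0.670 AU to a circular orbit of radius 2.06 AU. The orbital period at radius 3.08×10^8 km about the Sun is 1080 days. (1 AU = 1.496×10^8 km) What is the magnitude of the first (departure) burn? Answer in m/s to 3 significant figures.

Δv₁ = 8310 m/s

From Kepler's third law T² = 4π²r³/μ at r = 3.08×10^8 km, T = 1080 days = 1080 × 86400 s = 9.3312×10^7 s: μ = 4π²r³/T² = 1.32476×10^11 km³/s².
In km: r₁ = 0.670 × 1.496×10^8 = 1.00232×10^8 km; r₂ = 2.06 × 1.496×10^8 = 3.08176×10^8 km.
Semi-major axis of the transfer orbit: a_t = (1.00232×10^8 + 3.08176×10^8)/2 = 2.04204×10^8 km.
On the circular orbit at r = 1.00232×10^8 km, v_c = √(μ/r) = 36.355 km/s.
Vis-viva on the transfer ellipse at r = 1.00232×10^8 km gives v_t = √[μ(2/r − 1/a_t)] = 44.661 km/s.
Δv₁ = |v_t − v_c| = |44.661 − 36.355| = 8.306 km/s.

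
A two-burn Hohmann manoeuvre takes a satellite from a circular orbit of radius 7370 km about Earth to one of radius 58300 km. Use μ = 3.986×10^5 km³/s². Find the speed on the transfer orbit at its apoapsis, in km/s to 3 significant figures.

v = 1.24 km/s

Transfer-ellipse semi-major axis a_t = (r₁ + r₂)/2 = (7370 + 58300)/2 = 32835 km.
At apoapsis, r = 58300 km.
Applying v² = μ(2/r − 1/a_t): v = 1.239 km/s.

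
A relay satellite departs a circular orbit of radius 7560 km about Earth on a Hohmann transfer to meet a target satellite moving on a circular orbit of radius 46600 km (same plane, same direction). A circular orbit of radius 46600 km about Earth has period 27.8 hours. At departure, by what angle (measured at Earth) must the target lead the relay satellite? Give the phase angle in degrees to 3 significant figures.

φ = 100°

From Kepler's third law T² = 4π²r³/μ at r = 46600 km, T = 27.8 hours = 27.8 × 3600 s = 1.0008×10^5 s: μ = 4π²r³/T² = 3.98862×10^5 km³/s².
The Hohmann ellipse has a_t = (r₁ + r₂)/2 = 27080 km.
The half-period of the transfer ellipse is t = π√(a_t³/μ) = 22167 s.
Target angular speed ω₂ = √(μ/r₂³) = 6.2782×10^-5 rad/s.
Angle swept by the target during transfer: ω₂·t = 1.3917 rad = 79.74°.
Arrival is 180° from departure on the ellipse, so φ = 180° − 79.74° = 100°.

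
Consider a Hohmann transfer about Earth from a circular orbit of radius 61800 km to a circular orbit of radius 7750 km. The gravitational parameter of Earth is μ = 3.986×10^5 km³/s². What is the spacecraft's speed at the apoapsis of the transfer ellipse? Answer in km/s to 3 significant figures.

Semi-major axis of the transfer orbit: a_t = (61800 + 7750)/2 = 34775 km.
At apoapsis, r = 61800 km.
Vis-viva: v = √[μ(2/r − 1/a_t)] = √[3.986×10^5 × (2/61800 − 1/34775)] = 1.199 km/s.

v = 1.20 km/s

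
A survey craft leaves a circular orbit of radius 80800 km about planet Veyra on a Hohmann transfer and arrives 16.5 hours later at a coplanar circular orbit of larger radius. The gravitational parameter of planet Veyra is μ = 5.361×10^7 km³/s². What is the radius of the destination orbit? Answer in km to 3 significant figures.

Transfer time t = 16.5 hours = 59400 s, and t = π√(a_t³/μ).
So a_t = (μ t²/π²)^(1/3) = (5.361×10^7 × (59400)² / π²)^(1/3) = 2.6761×10^5 km.
Since a_t = (r₁ + r₂)/2, r₂ = 2a_t − r₁ = 2×2.6761×10^5 − 80800 = 4.5442×10^5 km.

r₂ = 4.54×10^5 km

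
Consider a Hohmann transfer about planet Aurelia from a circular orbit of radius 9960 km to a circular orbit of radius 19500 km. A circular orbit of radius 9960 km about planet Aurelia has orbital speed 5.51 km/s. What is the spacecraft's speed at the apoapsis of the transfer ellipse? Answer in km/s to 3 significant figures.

From the circular-orbit relation v² = μ/r at r = 9960 km: μ = v²r = (5.51)² × 9960 = 3.02387×10^5 km³/s².
The Hohmann ellipse has a_t = (r₁ + r₂)/2 = 14730 km.
The apoapsis of the transfer ellipse is at r = 19500 km.
Vis-viva: v = √[μ(2/r − 1/a_t)] = √[3.02387×10^5 × (2/19500 − 1/14730)] = 3.238 km/s.

v = 3.24 km/s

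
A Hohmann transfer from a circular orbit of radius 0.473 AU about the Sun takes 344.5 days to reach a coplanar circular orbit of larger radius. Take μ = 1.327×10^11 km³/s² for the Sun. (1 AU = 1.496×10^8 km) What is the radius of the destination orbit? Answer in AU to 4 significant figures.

r₂ = 2.580 AU

In km: r₁ = 0.473 × 1.496×10^8 = 7.07608×10^7 km.
Transfer time t = 344.5 days = 2.97648×10^7 s, and t = π√(a_t³/μ).
So a_t = (μ t²/π²)^(1/3) = (1.327×10^11 × (2.97648×10^7)² / π²)^(1/3) = 2.2838×10^8 km.
Since a_t = (r₁ + r₂)/2, r₂ = 2a_t − r₁ = 2×2.2838×10^8 − 7.07608×10^7 = 3.859992×10^8 km.
In AU: r₂ = 3.859992×10^8 / 1.496×10^8 = 2.580 AU.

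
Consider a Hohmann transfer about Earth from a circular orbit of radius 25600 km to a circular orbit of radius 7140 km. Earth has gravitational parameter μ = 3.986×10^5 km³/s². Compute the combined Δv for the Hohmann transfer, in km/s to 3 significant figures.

Transfer-ellipse semi-major axis a_t = (r₁ + r₂)/2 = (25600 + 7140)/2 = 16370 km.
At r₁ the circular-orbit speed is v₁ = √(μ/r₁) = 3.946 km/s.
On the transfer ellipse at r₁, vis-viva equation gives v_a = √[μ(2/r₁ − 1/a_t)] = 2.606 km/s.
First burn Δv₁ = |v_a − v₁| = 1.340 km/s.
At r₂, v₂ = √(μ/r₂) = 7.472 km/s.
Transfer-orbit speed at r₂: v_p = √[μ(2/r₂ − 1/a_t)] = 9.344 km/s.
Second burn Δv₂ = |v₂ − v_p| = 1.872 km/s.
Total Δv = Δv₁ + Δv₂ = 3.212 km/s.

Δv = 3.21 km/s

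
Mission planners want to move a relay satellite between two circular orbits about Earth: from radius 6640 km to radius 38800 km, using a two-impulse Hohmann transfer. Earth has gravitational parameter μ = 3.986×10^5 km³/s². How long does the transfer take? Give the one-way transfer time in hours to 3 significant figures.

The Hohmann ellipse has a_t = (r₁ + r₂)/2 = 22720 km.
Half the transfer-orbit period gives t = π√(a_t³/μ) = 17040 s.
Converting: 17040 s ÷ 3600 s/hour = 4.73 hours.

t = 4.73 hours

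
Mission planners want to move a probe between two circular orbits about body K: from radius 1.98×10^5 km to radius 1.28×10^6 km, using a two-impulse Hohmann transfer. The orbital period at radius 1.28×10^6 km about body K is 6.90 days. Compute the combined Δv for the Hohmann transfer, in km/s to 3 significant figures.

From Kepler's third law T² = 4π²r³/μ at r = 1.28×10^6 km, T = 6.90 days = 6.90 × 86400 s = 5.9616×10^5 s: μ = 4π²r³/T² = 2.32951×10^8 km³/s².
Semi-major axis of the transfer orbit: a_t = (1.980×10^5 + 1.280×10^6)/2 = 7.390×10^5 km.
At r₁ the circular-orbit speed is v₁ = √(μ/r₁) = 34.30 km/s.
Transfer-orbit speed at r₁ (vis-viva equation): v_p = √[μ(2/r₁ − 1/a_t)] = 45.14 km/s.
First burn Δv₁ = |v_p − v₁| = 10.84 km/s.
At r₂, v₂ = √(μ/r₂) = 13.4905 km/s.
Transfer-orbit speed at r₂: v_a = √[μ(2/r₂ − 1/a_t)] = 6.98293 km/s.
Second burn Δv₂ = |v₂ − v_a| = 6.508 km/s.
Total Δv = Δv₁ + Δv₂ = 17.35 km/s.

Δv = 17.3 km/s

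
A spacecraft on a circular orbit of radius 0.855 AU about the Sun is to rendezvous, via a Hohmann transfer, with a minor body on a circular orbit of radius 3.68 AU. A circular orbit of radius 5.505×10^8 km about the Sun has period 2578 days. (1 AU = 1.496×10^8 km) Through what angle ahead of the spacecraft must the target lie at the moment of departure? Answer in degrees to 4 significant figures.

φ = 92.94°

From Kepler's third law T² = 4π²r³/μ at r = 5.505×10^8 km, T = 2578 days = 2578 × 86400 s = 2.227392×10^8 s: μ = 4π²r³/T² = 1.32751×10^11 km³/s².
In km: r₁ = 0.855 × 1.496×10^8 = 1.27908×10^8 km; r₂ = 3.68 × 1.496×10^8 = 5.50528×10^8 km.
Semi-major axis of the transfer orbit: a_t = (1.27908×10^8 + 5.50528×10^8)/2 = 3.39218×10^8 km.
Transfer time t = π√(a_t³/μ) = 5.3870×10^7 s.
Target angular speed ω₂ = √(μ/r₂³) = 2.8207×10^-8 rad/s.
Angle swept by the target during transfer: ω₂·t = 1.5195 rad = 87.06°.
The spacecraft traverses 180° on the transfer ellipse, so the target must lead by 180° − 87.06° = 92.94°.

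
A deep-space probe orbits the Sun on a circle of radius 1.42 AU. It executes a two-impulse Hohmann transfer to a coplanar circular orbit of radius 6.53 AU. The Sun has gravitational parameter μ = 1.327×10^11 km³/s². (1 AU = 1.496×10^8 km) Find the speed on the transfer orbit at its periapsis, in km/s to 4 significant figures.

v = 32.03 km/s

In km: r₁ = 1.42 × 1.496×10^8 = 2.12432×10^8 km; r₂ = 6.53 × 1.496×10^8 = 9.76888×10^8 km.
The Hohmann ellipse has a_t = (r₁ + r₂)/2 = 5.9466×10^8 km.
The periapsis of the transfer ellipse is at r = 2.12432×10^8 km.
From the vis-viva equation, v = √[μ(2/r − 1/a_t)] = 32.03 km/s.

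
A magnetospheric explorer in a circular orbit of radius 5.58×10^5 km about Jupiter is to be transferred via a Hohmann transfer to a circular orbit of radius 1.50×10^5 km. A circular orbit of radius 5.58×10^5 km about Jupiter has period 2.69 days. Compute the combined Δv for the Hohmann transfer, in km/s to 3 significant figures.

From Kepler's third law T² = 4π²r³/μ at r = 5.58×10^5 km, T = 2.69 days = 2.69 × 86400 s = 2.32416×10^5 s: μ = 4π²r³/T² = 1.26979×10^8 km³/s².
Transfer-ellipse semi-major axis a_t = (r₁ + r₂)/2 = (5.580×10^5 + 1.500×10^5)/2 = 3.540×10^5 km.
Circular speed at r₁: v₁ = √(μ/r₁) = √(1.26979×10^8/5.580×10^5) = 15.0851 km/s.
On the transfer ellipse at r₁, vis-viva equation gives v_a = √[μ(2/r₁ − 1/a_t)] = 9.81956 km/s.
First burn Δv₁ = |v_a − v₁| = 5.266 km/s.
At r₂, v₂ = √(μ/r₂) = 29.095 km/s.
Transfer-orbit speed at r₂: v_p = √[μ(2/r₂ − 1/a_t)] = 36.529 km/s.
Second burn Δv₂ = |v₂ − v_p| = 7.434 km/s.
Δv = Δv₁ + Δv₂ = 5.266 + 7.434 = 12.70 km/s.

Δv = 12.7 km/s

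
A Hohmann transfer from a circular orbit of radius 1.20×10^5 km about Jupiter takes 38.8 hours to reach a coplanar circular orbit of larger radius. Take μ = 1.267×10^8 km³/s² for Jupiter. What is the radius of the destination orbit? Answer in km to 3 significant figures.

r₂ = 1.14×10^6 km

Transfer time t = 38.8 hours = 1.3968×10^5 s, and t = π√(a_t³/μ).
So a_t = (μ t²/π²)^(1/3) = (1.267×10^8 × (1.3968×10^5)² / π²)^(1/3) = 6.3035×10^5 km.
Since a_t = (r₁ + r₂)/2, r₂ = 2a_t − r₁ = 2×6.3035×10^5 − 1.200×10^5 = 1.1407×10^6 km.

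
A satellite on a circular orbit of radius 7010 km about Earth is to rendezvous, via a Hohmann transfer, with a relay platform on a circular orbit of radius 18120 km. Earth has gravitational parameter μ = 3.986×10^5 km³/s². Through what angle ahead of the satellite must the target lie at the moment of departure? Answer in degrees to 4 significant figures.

Semi-major axis of the transfer orbit: a_t = (7010 + 18120)/2 = 12565 km.
The half-period of the transfer ellipse is t = π√(a_t³/μ) = 7008.5 s.
The target's mean motion on its circular orbit is ω₂ = √(μ/r₂³) = 2.5884×10^-4 rad/s.
Angle swept by the target during transfer: ω₂·t = 1.8141 rad = 103.94°.
The satellite traverses 180° on the transfer ellipse, so the target must lead by 180° − 103.94° = 76.06°.

φ = 76.06°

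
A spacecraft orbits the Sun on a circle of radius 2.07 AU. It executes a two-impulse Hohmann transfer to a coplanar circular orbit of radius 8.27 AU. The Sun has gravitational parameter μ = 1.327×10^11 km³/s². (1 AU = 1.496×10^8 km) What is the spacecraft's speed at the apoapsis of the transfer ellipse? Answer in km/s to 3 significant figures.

In km: r₁ = 2.07 × 1.496×10^8 = 3.09672×10^8 km; r₂ = 8.27 × 1.496×10^8 = 1.237192×10^9 km.
Semi-major axis of the transfer orbit: a_t = (3.09672×10^8 + 1.237192×10^9)/2 = 7.73432×10^8 km.
The apoapsis of the transfer ellipse is at r = 1.237192×10^9 km.
From the vis-viva equation, v = √[μ(2/r − 1/a_t)] = 6.553 km/s.

v = 6.55 km/s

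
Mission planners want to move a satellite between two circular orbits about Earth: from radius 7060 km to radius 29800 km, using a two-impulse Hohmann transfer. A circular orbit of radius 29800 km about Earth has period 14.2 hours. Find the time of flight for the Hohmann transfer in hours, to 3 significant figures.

From Kepler's third law T² = 4π²r³/μ at r = 29800 km, T = 14.2 hours = 14.2 × 3600 s = 51120 s: μ = 4π²r³/T² = 3.99785×10^5 km³/s².
Transfer-ellipse semi-major axis a_t = (r₁ + r₂)/2 = (7060 + 29800)/2 = 18430 km.
Half the transfer-orbit period gives t = π√(a_t³/μ) = 12430 s.
Converting: 12430 s ÷ 3600 s/hour = 3.45 hours.

t = 3.45 hours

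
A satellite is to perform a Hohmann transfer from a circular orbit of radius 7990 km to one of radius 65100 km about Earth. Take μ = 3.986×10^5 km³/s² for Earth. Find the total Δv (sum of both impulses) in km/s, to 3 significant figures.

Transfer-ellipse semi-major axis a_t = (r₁ + r₂)/2 = (7990 + 65100)/2 = 36545 km.
At r₁ the circular-orbit speed is v₁ = √(μ/r₁) = 7.063 km/s.
On the transfer ellipse at r₁, vis-viva gives v_p = √[μ(2/r₁ − 1/a_t)] = 9.427 km/s.
First burn Δv₁ = |v_p − v₁| = 2.364 km/s.
At r₂, v₂ = √(μ/r₂) = 2.474 km/s.
Transfer-orbit speed at r₂: v_a = √[μ(2/r₂ − 1/a_t)] = 1.157 km/s.
Second burn Δv₂ = |v₂ − v_a| = 1.317 km/s.
Δv = Δv₁ + Δv₂ = 2.364 + 1.317 = 3.681 km/s.

Δv = 3.68 km/s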